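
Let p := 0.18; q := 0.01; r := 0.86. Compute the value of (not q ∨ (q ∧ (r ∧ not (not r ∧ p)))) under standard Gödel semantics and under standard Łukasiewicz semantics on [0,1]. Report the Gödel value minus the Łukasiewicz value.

-0.98

Gödel evaluation:
  not q: Gödel ¬ of 0.01 = 0 (operand ≠ 0)
  not r: Gödel ¬ of 0.86 = 0 (operand ≠ 0)
  (not r ∧ p) = min(0, 0.18) = 0
  not (not r ∧ p): Gödel ¬ of 0 = 1 (operand is 0)
  (r ∧ not (not r ∧ p)) = min(0.86, 1) = 0.86
  (q ∧ (r ∧ not (not r ∧ p))) = min(0.01, 0.86) = 0.01
  (not q ∨ (q ∧ (r ∧ not (not r ∧ p)))) = max(0, 0.01) = 0.01
  Gödel value = 0.01
Łukasiewicz evaluation:
  not q: Łukasiewicz ¬ gives 1 − 0.01 = 0.99
  not r: Łukasiewicz ¬ gives 1 − 0.86 = 0.14
  (not r ∧ p) = min(0.14, 0.18) = 0.14
  not (not r ∧ p): Łukasiewicz ¬ gives 1 − 0.14 = 0.86
  (r ∧ not (not r ∧ p)) = min(0.86, 0.86) = 0.86
  (q ∧ (r ∧ not (not r ∧ p))) = min(0.01, 0.86) = 0.01
  (not q ∨ (q ∧ (r ∧ not (not r ∧ p)))) = max(0.99, 0.01) = 0.99
  Łukasiewicz value = 0.99
Difference: 0.01 − 0.99 = -0.98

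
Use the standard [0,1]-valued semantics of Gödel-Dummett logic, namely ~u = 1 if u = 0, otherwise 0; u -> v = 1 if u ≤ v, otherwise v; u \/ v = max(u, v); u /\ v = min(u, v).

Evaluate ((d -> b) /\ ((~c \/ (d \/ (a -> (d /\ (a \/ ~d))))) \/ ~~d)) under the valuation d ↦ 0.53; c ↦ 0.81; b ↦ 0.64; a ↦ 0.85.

1.00

(d -> b): 0.53 ≤ 0.64, so result = 1
~c: Gödel ¬ of 0.81 = 0 (operand ≠ 0)
~d: Gödel ¬ of 0.53 = 0 (operand ≠ 0)
(a \/ ~d) = max(0.85, 0) = 0.85
(d /\ (a \/ ~d)) = min(0.53, 0.85) = 0.53
(a -> (d /\ (a \/ ~d))): 0.85 > 0.53, so result = 0.53
(d \/ (a -> (d /\ (a \/ ~d)))) = max(0.53, 0.53) = 0.53
(~c \/ (d \/ (a -> (d /\ (a \/ ~d))))) = max(0, 0.53) = 0.53
~d: Gödel ¬ of 0.53 = 0 (operand ≠ 0)
~~d: Gödel ¬ of 0 = 1 (operand is 0)
((~c \/ (d \/ (a -> (d /\ (a \/ ~d))))) \/ ~~d) = max(0.53, 1) = 1
((d -> b) /\ ((~c \/ (d \/ (a -> (d /\ (a \/ ~d))))) \/ ~~d)) = min(1, 1) = 1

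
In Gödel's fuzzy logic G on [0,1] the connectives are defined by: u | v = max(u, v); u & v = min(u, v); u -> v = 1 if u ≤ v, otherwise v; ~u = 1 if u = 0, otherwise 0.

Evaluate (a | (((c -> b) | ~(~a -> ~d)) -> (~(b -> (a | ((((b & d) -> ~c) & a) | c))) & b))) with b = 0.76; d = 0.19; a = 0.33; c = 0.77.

0.33

(c -> b): 0.77 > 0.76, so result = 0.76
~a: Gödel ¬ of 0.33 = 0 (operand ≠ 0)
~d: Gödel ¬ of 0.19 = 0 (operand ≠ 0)
(~a -> ~d): 0 ≤ 0, so result = 1
~(~a -> ~d): Gödel ¬ of 1 = 0 (operand ≠ 0)
((c -> b) | ~(~a -> ~d)) = max(0.76, 0) = 0.76
(b & d) = min(0.76, 0.19) = 0.19
~c: Gödel ¬ of 0.77 = 0 (operand ≠ 0)
((b & d) -> ~c): 0.19 > 0, so result = 0
(((b & d) -> ~c) & a) = min(0, 0.33) = 0
((((b & d) -> ~c) & a) | c) = max(0, 0.77) = 0.77
(a | ((((b & d) -> ~c) & a) | c)) = max(0.33, 0.77) = 0.77
(b -> (a | ((((b & d) -> ~c) & a) | c))): 0.76 ≤ 0.77, so result = 1
~(b -> (a | ((((b & d) -> ~c) & a) | c))): Gödel ¬ of 1 = 0 (operand ≠ 0)
(~(b -> (a | ((((b & d) -> ~c) & a) | c))) & b) = min(0, 0.76) = 0
(((c -> b) | ~(~a -> ~d)) -> (~(b -> (a | ((((b & d) -> ~c) & a) | c))) & b)): 0.76 > 0, so result = 0
(a | (((c -> b) | ~(~a -> ~d)) -> (~(b -> (a | ((((b & d) -> ~c) & a) | c))) & b))) = max(0.33, 0) = 0.33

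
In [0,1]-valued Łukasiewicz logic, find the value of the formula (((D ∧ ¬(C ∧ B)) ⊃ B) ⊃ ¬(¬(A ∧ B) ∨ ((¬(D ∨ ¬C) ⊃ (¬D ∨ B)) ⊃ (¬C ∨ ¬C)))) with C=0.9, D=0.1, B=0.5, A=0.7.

(C ∧ B) = min(0.9, 0.5) = 0.5
¬(C ∧ B): Łukasiewicz ¬ gives 1 − 0.5 = 0.5
(D ∧ ¬(C ∧ B)) = min(0.1, 0.5) = 0.1
((D ∧ ¬(C ∧ B)) ⊃ B): min(1, 1 − 0.1 + 0.5) = 1
(A ∧ B) = min(0.7, 0.5) = 0.5
¬(A ∧ B): Łukasiewicz ¬ gives 1 − 0.5 = 0.5
¬C: Łukasiewicz ¬ gives 1 − 0.9 = 0.1
(D ∨ ¬C) = max(0.1, 0.1) = 0.1
¬(D ∨ ¬C): Łukasiewicz ¬ gives 1 − 0.1 = 0.9
¬D: Łukasiewicz ¬ gives 1 − 0.1 = 0.9
(¬D ∨ B) = max(0.9, 0.5) = 0.9
(¬(D ∨ ¬C) ⊃ (¬D ∨ B)): min(1, 1 − 0.9 + 0.9) = 1
¬C: Łukasiewicz ¬ gives 1 − 0.9 = 0.1
¬C: Łukasiewicz ¬ gives 1 − 0.9 = 0.1
(¬C ∨ ¬C) = max(0.1, 0.1) = 0.1
((¬(D ∨ ¬C) ⊃ (¬D ∨ B)) ⊃ (¬C ∨ ¬C)): min(1, 1 − 1 + 0.1) = 0.1
(¬(A ∧ B) ∨ ((¬(D ∨ ¬C) ⊃ (¬D ∨ B)) ⊃ (¬C ∨ ¬C))) = max(0.5, 0.1) = 0.5
¬(¬(A ∧ B) ∨ ((¬(D ∨ ¬C) ⊃ (¬D ∨ B)) ⊃ (¬C ∨ ¬C))): Łukasiewicz ¬ gives 1 − 0.5 = 0.5
(((D ∧ ¬(C ∧ B)) ⊃ B) ⊃ ¬(¬(A ∧ B) ∨ ((¬(D ∨ ¬C) ⊃ (¬D ∨ B)) ⊃ (¬C ∨ ¬C)))): min(1, 1 − 1 + 0.5) = 0.5

0.50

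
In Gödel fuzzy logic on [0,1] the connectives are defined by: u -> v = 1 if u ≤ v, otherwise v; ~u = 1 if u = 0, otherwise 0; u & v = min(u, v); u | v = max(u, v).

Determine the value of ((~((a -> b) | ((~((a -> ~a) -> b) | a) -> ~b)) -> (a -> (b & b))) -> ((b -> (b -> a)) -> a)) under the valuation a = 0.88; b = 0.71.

0.88

(a -> b): 0.88 > 0.71, so result = 0.71
~a: Gödel ¬ of 0.88 = 0 (operand ≠ 0)
(a -> ~a): 0.88 > 0, so result = 0
((a -> ~a) -> b): 0 ≤ 0.71, so result = 1
~((a -> ~a) -> b): Gödel ¬ of 1 = 0 (operand ≠ 0)
(~((a -> ~a) -> b) | a) = max(0, 0.88) = 0.88
~b: Gödel ¬ of 0.71 = 0 (operand ≠ 0)
((~((a -> ~a) -> b) | a) -> ~b): 0.88 > 0, so result = 0
((a -> b) | ((~((a -> ~a) -> b) | a) -> ~b)) = max(0.71, 0) = 0.71
~((a -> b) | ((~((a -> ~a) -> b) | a) -> ~b)): Gödel ¬ of 0.71 = 0 (operand ≠ 0)
(b & b) = min(0.71, 0.71) = 0.71
(a -> (b & b)): 0.88 > 0.71, so result = 0.71
(~((a -> b) | ((~((a -> ~a) -> b) | a) -> ~b)) -> (a -> (b & b))): 0 ≤ 0.71, so result = 1
(b -> a): 0.71 ≤ 0.88, so result = 1
(b -> (b -> a)): 0.71 ≤ 1, so result = 1
((b -> (b -> a)) -> a): 1 > 0.88, so result = 0.88
((~((a -> b) | ((~((a -> ~a) -> b) | a) -> ~b)) -> (a -> (b & b))) -> ((b -> (b -> a)) -> a)): 1 > 0.88, so result = 0.88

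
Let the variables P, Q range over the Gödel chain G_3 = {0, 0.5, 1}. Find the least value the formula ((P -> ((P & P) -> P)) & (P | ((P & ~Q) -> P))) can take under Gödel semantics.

1.00

Every assignment gives 1. For instance at P = 0, Q = 0:
  (P & P) = min(0, 0) = 0
  ((P & P) -> P): 0 ≤ 0, so result = 1
  (P -> ((P & P) -> P)): 0 ≤ 1, so result = 1
  ~Q: Gödel ¬ of 0 = 1 (operand is 0)
  (P & ~Q) = min(0, 1) = 0
  ((P & ~Q) -> P): 0 ≤ 0, so result = 1
  (P | ((P & ~Q) -> P)) = max(0, 1) = 1
  ((P -> ((P & P) -> P)) & (P | ((P & ~Q) -> P))) = min(1, 1) = 1
All 9 assignments give value 1 — the formula is a G_3-tautology.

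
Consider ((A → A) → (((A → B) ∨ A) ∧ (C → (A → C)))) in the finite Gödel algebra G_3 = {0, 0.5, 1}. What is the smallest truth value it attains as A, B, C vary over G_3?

0.50

The minimum is attained at A = 0.5, B = 0, C = 0:
  (A → A): 0.5 ≤ 0.5, so result = 1
  (A → B): 0.5 > 0, so result = 0
  ((A → B) ∨ A) = max(0, 0.5) = 0.5
  (A → C): 0.5 > 0, so result = 0
  (C → (A → C)): 0 ≤ 0, so result = 1
  (((A → B) ∨ A) ∧ (C → (A → C))) = min(0.5, 1) = 0.5
  ((A → A) → (((A → B) ∨ A) ∧ (C → (A → C)))): 1 > 0.5, so result = 0.5
Checking all 27 assignments confirms none give a value below 0.50.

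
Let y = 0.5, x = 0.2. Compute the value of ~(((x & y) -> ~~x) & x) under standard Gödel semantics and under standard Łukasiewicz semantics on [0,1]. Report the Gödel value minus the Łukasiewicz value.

Gödel evaluation:
  (x & y) = min(0.2, 0.5) = 0.2
  ~x: Gödel ¬ of 0.2 = 0 (operand ≠ 0)
  ~~x: Gödel ¬ of 0 = 1 (operand is 0)
  ((x & y) -> ~~x): 0.2 ≤ 1, so result = 1
  (((x & y) -> ~~x) & x) = min(1, 0.2) = 0.2
  ~(((x & y) -> ~~x) & x): Gödel ¬ of 0.2 = 0 (operand ≠ 0)
  Gödel value = 0
Łukasiewicz evaluation:
  (x & y) = min(0.2, 0.5) = 0.2
  ~x: Łukasiewicz ¬ gives 1 − 0.2 = 0.8
  ~~x: Łukasiewicz ¬ gives 1 − 0.8 = 0.2
  ((x & y) -> ~~x): min(1, 1 − 0.2 + 0.2) = 1
  (((x & y) -> ~~x) & x) = min(1, 0.2) = 0.2
  ~(((x & y) -> ~~x) & x): Łukasiewicz ¬ gives 1 − 0.2 = 0.8
  Łukasiewicz value = 0.8
Difference: 0 − 0.8 = -0.80

-0.80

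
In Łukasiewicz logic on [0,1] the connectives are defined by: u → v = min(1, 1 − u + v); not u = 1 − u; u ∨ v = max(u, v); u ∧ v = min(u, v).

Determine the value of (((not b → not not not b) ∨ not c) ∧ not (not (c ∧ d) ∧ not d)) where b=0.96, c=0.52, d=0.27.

0.27

not b: Łukasiewicz ¬ gives 1 − 0.96 = 0.04
not b: Łukasiewicz ¬ gives 1 − 0.96 = 0.04
not not b: Łukasiewicz ¬ gives 1 − 0.04 = 0.96
not not not b: Łukasiewicz ¬ gives 1 − 0.96 = 0.04
(not b → not not not b): min(1, 1 − 0.04 + 0.04) = 1
not c: Łukasiewicz ¬ gives 1 − 0.52 = 0.48
((not b → not not not b) ∨ not c) = max(1, 0.48) = 1
(c ∧ d) = min(0.52, 0.27) = 0.27
not (c ∧ d): Łukasiewicz ¬ gives 1 − 0.27 = 0.73
not d: Łukasiewicz ¬ gives 1 − 0.27 = 0.73
(not (c ∧ d) ∧ not d) = min(0.73, 0.73) = 0.73
not (not (c ∧ d) ∧ not d): Łukasiewicz ¬ gives 1 − 0.73 = 0.27
(((not b → not not not b) ∨ not c) ∧ not (not (c ∧ d) ∧ not d)) = min(1, 0.27) = 0.27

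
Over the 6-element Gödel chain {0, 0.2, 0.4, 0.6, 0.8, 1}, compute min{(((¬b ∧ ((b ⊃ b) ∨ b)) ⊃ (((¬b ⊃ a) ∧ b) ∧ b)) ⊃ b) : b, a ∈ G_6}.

The minimum is attained at b = 0.2, a = 0:
  ¬b: Gödel ¬ of 0.2 = 0 (operand ≠ 0)
  (b ⊃ b): 0.2 ≤ 0.2, so result = 1
  ((b ⊃ b) ∨ b) = max(1, 0.2) = 1
  (¬b ∧ ((b ⊃ b) ∨ b)) = min(0, 1) = 0
  ¬b: Gödel ¬ of 0.2 = 0 (operand ≠ 0)
  (¬b ⊃ a): 0 ≤ 0, so result = 1
  ((¬b ⊃ a) ∧ b) = min(1, 0.2) = 0.2
  (((¬b ⊃ a) ∧ b) ∧ b) = min(0.2, 0.2) = 0.2
  ((¬b ∧ ((b ⊃ b) ∨ b)) ⊃ (((¬b ⊃ a) ∧ b) ∧ b)): 0 ≤ 0.2, so result = 1
  (((¬b ∧ ((b ⊃ b) ∨ b)) ⊃ (((¬b ⊃ a) ∧ b) ∧ b)) ⊃ b): 1 > 0.2, so result = 0.2
Checking all 36 assignments confirms none give a value below 0.20.

0.20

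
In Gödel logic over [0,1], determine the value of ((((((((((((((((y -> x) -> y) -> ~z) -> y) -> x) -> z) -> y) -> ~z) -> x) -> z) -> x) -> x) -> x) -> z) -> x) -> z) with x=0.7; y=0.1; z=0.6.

0.60

(y -> x): 0.1 ≤ 0.7, so result = 1
((y -> x) -> y): 1 > 0.1, so result = 0.1
~z: Gödel ¬ of 0.6 = 0 (operand ≠ 0)
(((y -> x) -> y) -> ~z): 0.1 > 0, so result = 0
((((y -> x) -> y) -> ~z) -> y): 0 ≤ 0.1, so result = 1
(((((y -> x) -> y) -> ~z) -> y) -> x): 1 > 0.7, so result = 0.7
((((((y -> x) -> y) -> ~z) -> y) -> x) -> z): 0.7 > 0.6, so result = 0.6
(((((((y -> x) -> y) -> ~z) -> y) -> x) -> z) -> y): 0.6 > 0.1, so result = 0.1
~z: Gödel ¬ of 0.6 = 0 (operand ≠ 0)
((((((((y -> x) -> y) -> ~z) -> y) -> x) -> z) -> y) -> ~z): 0.1 > 0, so result = 0
(((((((((y -> x) -> y) -> ~z) -> y) -> x) -> z) -> y) -> ~z) -> x): 0 ≤ 0.7, so result = 1
((((((((((y -> x) -> y) -> ~z) -> y) -> x) -> z) -> y) -> ~z) -> x) -> z): 1 > 0.6, so result = 0.6
(((((((((((y -> x) -> y) -> ~z) -> y) -> x) -> z) -> y) -> ~z) -> x) -> z) -> x): 0.6 ≤ 0.7, so result = 1
((((((((((((y -> x) -> y) -> ~z) -> y) -> x) -> z) -> y) -> ~z) -> x) -> z) -> x) -> x): 1 > 0.7, so result = 0.7
(((((((((((((y -> x) -> y) -> ~z) -> y) -> x) -> z) -> y) -> ~z) -> x) -> z) -> x) -> x) -> x): 0.7 ≤ 0.7, so result = 1
((((((((((((((y -> x) -> y) -> ~z) -> y) -> x) -> z) -> y) -> ~z) -> x) -> z) -> x) -> x) -> x) -> z): 1 > 0.6, so result = 0.6
(((((((((((((((y -> x) -> y) -> ~z) -> y) -> x) -> z) -> y) -> ~z) -> x) -> z) -> x) -> x) -> x) -> z) -> x): 0.6 ≤ 0.7, so result = 1
((((((((((((((((y -> x) -> y) -> ~z) -> y) -> x) -> z) -> y) -> ~z) -> x) -> z) -> x) -> x) -> x) -> z) -> x) -> z): 1 > 0.6, so result = 0.6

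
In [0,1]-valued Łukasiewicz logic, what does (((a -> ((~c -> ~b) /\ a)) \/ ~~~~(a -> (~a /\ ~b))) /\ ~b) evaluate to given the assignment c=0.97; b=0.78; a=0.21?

0.22

~c: Łukasiewicz ¬ gives 1 − 0.97 = 0.03
~b: Łukasiewicz ¬ gives 1 − 0.78 = 0.22
(~c -> ~b): min(1, 1 − 0.03 + 0.22) = 1
((~c -> ~b) /\ a) = min(1, 0.21) = 0.21
(a -> ((~c -> ~b) /\ a)): min(1, 1 − 0.21 + 0.21) = 1
~a: Łukasiewicz ¬ gives 1 − 0.21 = 0.79
~b: Łukasiewicz ¬ gives 1 − 0.78 = 0.22
(~a /\ ~b) = min(0.79, 0.22) = 0.22
(a -> (~a /\ ~b)): min(1, 1 − 0.21 + 0.22) = 1
~(a -> (~a /\ ~b)): Łukasiewicz ¬ gives 1 − 1 = 0
~~(a -> (~a /\ ~b)): Łukasiewicz ¬ gives 1 − 0 = 1
~~~(a -> (~a /\ ~b)): Łukasiewicz ¬ gives 1 − 1 = 0
~~~~(a -> (~a /\ ~b)): Łukasiewicz ¬ gives 1 − 0 = 1
((a -> ((~c -> ~b) /\ a)) \/ ~~~~(a -> (~a /\ ~b))) = max(1, 1) = 1
~b: Łukasiewicz ¬ gives 1 − 0.78 = 0.22
(((a -> ((~c -> ~b) /\ a)) \/ ~~~~(a -> (~a /\ ~b))) /\ ~b) = min(1, 0.22) = 0.22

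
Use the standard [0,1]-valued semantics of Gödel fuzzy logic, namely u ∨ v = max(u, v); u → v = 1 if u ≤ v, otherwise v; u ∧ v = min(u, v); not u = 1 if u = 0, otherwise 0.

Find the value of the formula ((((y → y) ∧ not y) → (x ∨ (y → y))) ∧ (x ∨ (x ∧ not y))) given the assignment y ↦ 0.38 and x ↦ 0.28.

0.28

(y → y): 0.38 ≤ 0.38, so result = 1
not y: Gödel ¬ of 0.38 = 0 (operand ≠ 0)
((y → y) ∧ not y) = min(1, 0) = 0
(y → y): 0.38 ≤ 0.38, so result = 1
(x ∨ (y → y)) = max(0.28, 1) = 1
(((y → y) ∧ not y) → (x ∨ (y → y))): 0 ≤ 1, so result = 1
not y: Gödel ¬ of 0.38 = 0 (operand ≠ 0)
(x ∧ not y) = min(0.28, 0) = 0
(x ∨ (x ∧ not y)) = max(0.28, 0) = 0.28
((((y → y) ∧ not y) → (x ∨ (y → y))) ∧ (x ∨ (x ∧ not y))) = min(1, 0.28) = 0.28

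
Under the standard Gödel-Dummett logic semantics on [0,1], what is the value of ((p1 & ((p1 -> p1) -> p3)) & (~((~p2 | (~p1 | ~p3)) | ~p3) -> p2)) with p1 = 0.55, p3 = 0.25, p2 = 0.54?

0.25

(p1 -> p1): 0.55 ≤ 0.55, so result = 1
((p1 -> p1) -> p3): 1 > 0.25, so result = 0.25
(p1 & ((p1 -> p1) -> p3)) = min(0.55, 0.25) = 0.25
~p2: Gödel ¬ of 0.54 = 0 (operand ≠ 0)
~p1: Gödel ¬ of 0.55 = 0 (operand ≠ 0)
~p3: Gödel ¬ of 0.25 = 0 (operand ≠ 0)
(~p1 | ~p3) = max(0, 0) = 0
(~p2 | (~p1 | ~p3)) = max(0, 0) = 0
~p3: Gödel ¬ of 0.25 = 0 (operand ≠ 0)
((~p2 | (~p1 | ~p3)) | ~p3) = max(0, 0) = 0
~((~p2 | (~p1 | ~p3)) | ~p3): Gödel ¬ of 0 = 1 (operand is 0)
(~((~p2 | (~p1 | ~p3)) | ~p3) -> p2): 1 > 0.54, so result = 0.54
((p1 & ((p1 -> p1) -> p3)) & (~((~p2 | (~p1 | ~p3)) | ~p3) -> p2)) = min(0.25, 0.54) = 0.25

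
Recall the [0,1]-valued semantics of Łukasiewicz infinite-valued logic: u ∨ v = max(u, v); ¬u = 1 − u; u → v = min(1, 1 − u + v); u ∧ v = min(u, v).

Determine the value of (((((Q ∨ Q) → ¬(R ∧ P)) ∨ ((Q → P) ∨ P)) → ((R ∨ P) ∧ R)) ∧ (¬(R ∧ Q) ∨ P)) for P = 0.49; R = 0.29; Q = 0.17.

0.29

(Q ∨ Q) = max(0.17, 0.17) = 0.17
(R ∧ P) = min(0.29, 0.49) = 0.29
¬(R ∧ P): Łukasiewicz ¬ gives 1 − 0.29 = 0.71
((Q ∨ Q) → ¬(R ∧ P)): min(1, 1 − 0.17 + 0.71) = 1
(Q → P): min(1, 1 − 0.17 + 0.49) = 1
((Q → P) ∨ P) = max(1, 0.49) = 1
(((Q ∨ Q) → ¬(R ∧ P)) ∨ ((Q → P) ∨ P)) = max(1, 1) = 1
(R ∨ P) = max(0.29, 0.49) = 0.49
((R ∨ P) ∧ R) = min(0.49, 0.29) = 0.29
((((Q ∨ Q) → ¬(R ∧ P)) ∨ ((Q → P) ∨ P)) → ((R ∨ P) ∧ R)): min(1, 1 − 1 + 0.29) = 0.29
(R ∧ Q) = min(0.29, 0.17) = 0.17
¬(R ∧ Q): Łukasiewicz ¬ gives 1 − 0.17 = 0.83
(¬(R ∧ Q) ∨ P) = max(0.83, 0.49) = 0.83
(((((Q ∨ Q) → ¬(R ∧ P)) ∨ ((Q → P) ∨ P)) → ((R ∨ P) ∧ R)) ∧ (¬(R ∧ Q) ∨ P)) = min(0.29, 0.83) = 0.29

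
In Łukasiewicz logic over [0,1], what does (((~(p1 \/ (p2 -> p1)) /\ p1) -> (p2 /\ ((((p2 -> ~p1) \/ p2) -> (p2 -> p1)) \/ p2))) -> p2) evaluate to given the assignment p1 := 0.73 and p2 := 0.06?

0.06

(p2 -> p1): min(1, 1 − 0.06 + 0.73) = 1
(p1 \/ (p2 -> p1)) = max(0.73, 1) = 1
~(p1 \/ (p2 -> p1)): Łukasiewicz ¬ gives 1 − 1 = 0
(~(p1 \/ (p2 -> p1)) /\ p1) = min(0, 0.73) = 0
~p1: Łukasiewicz ¬ gives 1 − 0.73 = 0.27
(p2 -> ~p1): min(1, 1 − 0.06 + 0.27) = 1
((p2 -> ~p1) \/ p2) = max(1, 0.06) = 1
(p2 -> p1): min(1, 1 − 0.06 + 0.73) = 1
(((p2 -> ~p1) \/ p2) -> (p2 -> p1)): min(1, 1 − 1 + 1) = 1
((((p2 -> ~p1) \/ p2) -> (p2 -> p1)) \/ p2) = max(1, 0.06) = 1
(p2 /\ ((((p2 -> ~p1) \/ p2) -> (p2 -> p1)) \/ p2)) = min(0.06, 1) = 0.06
((~(p1 \/ (p2 -> p1)) /\ p1) -> (p2 /\ ((((p2 -> ~p1) \/ p2) -> (p2 -> p1)) \/ p2))): min(1, 1 − 0 + 0.06) = 1
(((~(p1 \/ (p2 -> p1)) /\ p1) -> (p2 /\ ((((p2 -> ~p1) \/ p2) -> (p2 -> p1)) \/ p2))) -> p2): min(1, 1 − 1 + 0.06) = 0.06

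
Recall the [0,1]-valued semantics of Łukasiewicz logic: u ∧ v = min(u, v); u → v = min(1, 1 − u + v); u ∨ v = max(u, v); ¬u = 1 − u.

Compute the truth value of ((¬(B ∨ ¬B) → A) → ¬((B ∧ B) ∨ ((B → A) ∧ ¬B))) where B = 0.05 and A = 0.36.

¬B: Łukasiewicz ¬ gives 1 − 0.05 = 0.95
(B ∨ ¬B) = max(0.05, 0.95) = 0.95
¬(B ∨ ¬B): Łukasiewicz ¬ gives 1 − 0.95 = 0.05
(¬(B ∨ ¬B) → A): min(1, 1 − 0.05 + 0.36) = 1
(B ∧ B) = min(0.05, 0.05) = 0.05
(B → A): min(1, 1 − 0.05 + 0.36) = 1
¬B: Łukasiewicz ¬ gives 1 − 0.05 = 0.95
((B → A) ∧ ¬B) = min(1, 0.95) = 0.95
((B ∧ B) ∨ ((B → A) ∧ ¬B)) = max(0.05, 0.95) = 0.95
¬((B ∧ B) ∨ ((B → A) ∧ ¬B)): Łukasiewicz ¬ gives 1 − 0.95 = 0.05
((¬(B ∨ ¬B) → A) → ¬((B ∧ B) ∨ ((B → A) ∧ ¬B))): min(1, 1 − 1 + 0.05) = 0.05

0.05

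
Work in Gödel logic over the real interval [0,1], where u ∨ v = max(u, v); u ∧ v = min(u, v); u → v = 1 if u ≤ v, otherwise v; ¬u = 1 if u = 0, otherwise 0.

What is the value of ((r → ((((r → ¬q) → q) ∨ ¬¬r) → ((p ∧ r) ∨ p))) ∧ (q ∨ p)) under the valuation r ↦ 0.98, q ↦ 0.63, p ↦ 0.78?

0.78

¬q: Gödel ¬ of 0.63 = 0 (operand ≠ 0)
(r → ¬q): 0.98 > 0, so result = 0
((r → ¬q) → q): 0 ≤ 0.63, so result = 1
¬r: Gödel ¬ of 0.98 = 0 (operand ≠ 0)
¬¬r: Gödel ¬ of 0 = 1 (operand is 0)
(((r → ¬q) → q) ∨ ¬¬r) = max(1, 1) = 1
(p ∧ r) = min(0.78, 0.98) = 0.78
((p ∧ r) ∨ p) = max(0.78, 0.78) = 0.78
((((r → ¬q) → q) ∨ ¬¬r) → ((p ∧ r) ∨ p)): 1 > 0.78, so result = 0.78
(r → ((((r → ¬q) → q) ∨ ¬¬r) → ((p ∧ r) ∨ p))): 0.98 > 0.78, so result = 0.78
(q ∨ p) = max(0.63, 0.78) = 0.78
((r → ((((r → ¬q) → q) ∨ ¬¬r) → ((p ∧ r) ∨ p))) ∧ (q ∨ p)) = min(0.78, 0.78) = 0.78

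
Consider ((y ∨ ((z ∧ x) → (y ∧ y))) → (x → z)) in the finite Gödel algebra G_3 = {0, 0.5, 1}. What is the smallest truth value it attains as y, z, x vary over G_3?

The minimum is attained at y = 0, z = 0, x = 0.5:
  (z ∧ x) = min(0, 0.5) = 0
  (y ∧ y) = min(0, 0) = 0
  ((z ∧ x) → (y ∧ y)): 0 ≤ 0, so result = 1
  (y ∨ ((z ∧ x) → (y ∧ y))) = max(0, 1) = 1
  (x → z): 0.5 > 0, so result = 0
  ((y ∨ ((z ∧ x) → (y ∧ y))) → (x → z)): 1 > 0, so result = 0
Checking all 27 assignments confirms none give a value below 0.00.

0.00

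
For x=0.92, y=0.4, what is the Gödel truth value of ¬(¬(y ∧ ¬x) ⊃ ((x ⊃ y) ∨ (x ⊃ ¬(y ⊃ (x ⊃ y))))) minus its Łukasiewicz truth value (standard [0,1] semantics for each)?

-0.44

Gödel evaluation:
  ¬x: Gödel ¬ of 0.92 = 0 (operand ≠ 0)
  (y ∧ ¬x) = min(0.4, 0) = 0
  ¬(y ∧ ¬x): Gödel ¬ of 0 = 1 (operand is 0)
  (x ⊃ y): 0.92 > 0.4, so result = 0.4
  (x ⊃ y): 0.92 > 0.4, so result = 0.4
  (y ⊃ (x ⊃ y)): 0.4 ≤ 0.4, so result = 1
  ¬(y ⊃ (x ⊃ y)): Gödel ¬ of 1 = 0 (operand ≠ 0)
  (x ⊃ ¬(y ⊃ (x ⊃ y))): 0.92 > 0, so result = 0
  ((x ⊃ y) ∨ (x ⊃ ¬(y ⊃ (x ⊃ y)))) = max(0.4, 0) = 0.4
  (¬(y ∧ ¬x) ⊃ ((x ⊃ y) ∨ (x ⊃ ¬(y ⊃ (x ⊃ y))))): 1 > 0.4, so result = 0.4
  ¬(¬(y ∧ ¬x) ⊃ ((x ⊃ y) ∨ (x ⊃ ¬(y ⊃ (x ⊃ y))))): Gödel ¬ of 0.4 = 0 (operand ≠ 0)
  Gödel value = 0
Łukasiewicz evaluation:
  ¬x: Łukasiewicz ¬ gives 1 − 0.92 = 0.08
  (y ∧ ¬x) = min(0.4, 0.08) = 0.08
  ¬(y ∧ ¬x): Łukasiewicz ¬ gives 1 − 0.08 = 0.92
  (x ⊃ y): min(1, 1 − 0.92 + 0.4) = 0.48
  (x ⊃ y): min(1, 1 − 0.92 + 0.4) = 0.48
  (y ⊃ (x ⊃ y)): min(1, 1 − 0.4 + 0.48) = 1
  ¬(y ⊃ (x ⊃ y)): Łukasiewicz ¬ gives 1 − 1 = 0
  (x ⊃ ¬(y ⊃ (x ⊃ y))): min(1, 1 − 0.92 + 0) = 0.08
  ((x ⊃ y) ∨ (x ⊃ ¬(y ⊃ (x ⊃ y)))) = max(0.48, 0.08) = 0.48
  (¬(y ∧ ¬x) ⊃ ((x ⊃ y) ∨ (x ⊃ ¬(y ⊃ (x ⊃ y))))): min(1, 1 − 0.92 + 0.48) = 0.56
  ¬(¬(y ∧ ¬x) ⊃ ((x ⊃ y) ∨ (x ⊃ ¬(y ⊃ (x ⊃ y))))): Łukasiewicz ¬ gives 1 − 0.56 = 0.44
  Łukasiewicz value = 0.44
Difference: 0 − 0.44 = -0.44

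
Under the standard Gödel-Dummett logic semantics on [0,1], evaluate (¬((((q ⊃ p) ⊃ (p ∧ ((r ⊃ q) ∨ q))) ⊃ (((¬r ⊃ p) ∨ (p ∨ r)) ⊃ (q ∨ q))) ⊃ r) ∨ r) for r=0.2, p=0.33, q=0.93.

(q ⊃ p): 0.93 > 0.33, so result = 0.33
(r ⊃ q): 0.2 ≤ 0.93, so result = 1
((r ⊃ q) ∨ q) = max(1, 0.93) = 1
(p ∧ ((r ⊃ q) ∨ q)) = min(0.33, 1) = 0.33
((q ⊃ p) ⊃ (p ∧ ((r ⊃ q) ∨ q))): 0.33 ≤ 0.33, so result = 1
¬r: Gödel ¬ of 0.2 = 0 (operand ≠ 0)
(¬r ⊃ p): 0 ≤ 0.33, so result = 1
(p ∨ r) = max(0.33, 0.2) = 0.33
((¬r ⊃ p) ∨ (p ∨ r)) = max(1, 0.33) = 1
(q ∨ q) = max(0.93, 0.93) = 0.93
(((¬r ⊃ p) ∨ (p ∨ r)) ⊃ (q ∨ q)): 1 > 0.93, so result = 0.93
(((q ⊃ p) ⊃ (p ∧ ((r ⊃ q) ∨ q))) ⊃ (((¬r ⊃ p) ∨ (p ∨ r)) ⊃ (q ∨ q))): 1 > 0.93, so result = 0.93
((((q ⊃ p) ⊃ (p ∧ ((r ⊃ q) ∨ q))) ⊃ (((¬r ⊃ p) ∨ (p ∨ r)) ⊃ (q ∨ q))) ⊃ r): 0.93 > 0.2, so result = 0.2
¬((((q ⊃ p) ⊃ (p ∧ ((r ⊃ q) ∨ q))) ⊃ (((¬r ⊃ p) ∨ (p ∨ r)) ⊃ (q ∨ q))) ⊃ r): Gödel ¬ of 0.2 = 0 (operand ≠ 0)
(¬((((q ⊃ p) ⊃ (p ∧ ((r ⊃ q) ∨ q))) ⊃ (((¬r ⊃ p) ∨ (p ∨ r)) ⊃ (q ∨ q))) ⊃ r) ∨ r) = max(0, 0.2) = 0.2

0.20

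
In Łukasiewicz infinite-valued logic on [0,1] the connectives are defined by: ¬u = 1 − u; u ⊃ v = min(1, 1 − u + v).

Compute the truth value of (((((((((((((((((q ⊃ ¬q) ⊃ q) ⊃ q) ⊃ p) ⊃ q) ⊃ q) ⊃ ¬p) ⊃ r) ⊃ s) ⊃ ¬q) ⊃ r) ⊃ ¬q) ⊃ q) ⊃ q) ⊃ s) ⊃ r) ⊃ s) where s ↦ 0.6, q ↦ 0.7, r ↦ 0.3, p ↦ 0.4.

1.00

¬q: Łukasiewicz ¬ gives 1 − 0.7 = 0.3
(q ⊃ ¬q): min(1, 1 − 0.7 + 0.3) = 0.6
((q ⊃ ¬q) ⊃ q): min(1, 1 − 0.6 + 0.7) = 1
(((q ⊃ ¬q) ⊃ q) ⊃ q): min(1, 1 − 1 + 0.7) = 0.7
((((q ⊃ ¬q) ⊃ q) ⊃ q) ⊃ p): min(1, 1 − 0.7 + 0.4) = 0.7
(((((q ⊃ ¬q) ⊃ q) ⊃ q) ⊃ p) ⊃ q): min(1, 1 − 0.7 + 0.7) = 1
((((((q ⊃ ¬q) ⊃ q) ⊃ q) ⊃ p) ⊃ q) ⊃ q): min(1, 1 − 1 + 0.7) = 0.7
¬p: Łukasiewicz ¬ gives 1 − 0.4 = 0.6
(((((((q ⊃ ¬q) ⊃ q) ⊃ q) ⊃ p) ⊃ q) ⊃ q) ⊃ ¬p): min(1, 1 − 0.7 + 0.6) = 0.9
((((((((q ⊃ ¬q) ⊃ q) ⊃ q) ⊃ p) ⊃ q) ⊃ q) ⊃ ¬p) ⊃ r): min(1, 1 − 0.9 + 0.3) = 0.4
(((((((((q ⊃ ¬q) ⊃ q) ⊃ q) ⊃ p) ⊃ q) ⊃ q) ⊃ ¬p) ⊃ r) ⊃ s): min(1, 1 − 0.4 + 0.6) = 1
¬q: Łukasiewicz ¬ gives 1 − 0.7 = 0.3
((((((((((q ⊃ ¬q) ⊃ q) ⊃ q) ⊃ p) ⊃ q) ⊃ q) ⊃ ¬p) ⊃ r) ⊃ s) ⊃ ¬q): min(1, 1 − 1 + 0.3) = 0.3
(((((((((((q ⊃ ¬q) ⊃ q) ⊃ q) ⊃ p) ⊃ q) ⊃ q) ⊃ ¬p) ⊃ r) ⊃ s) ⊃ ¬q) ⊃ r): min(1, 1 − 0.3 + 0.3) = 1
¬q: Łukasiewicz ¬ gives 1 − 0.7 = 0.3
((((((((((((q ⊃ ¬q) ⊃ q) ⊃ q) ⊃ p) ⊃ q) ⊃ q) ⊃ ¬p) ⊃ r) ⊃ s) ⊃ ¬q) ⊃ r) ⊃ ¬q): min(1, 1 − 1 + 0.3) = 0.3
(((((((((((((q ⊃ ¬q) ⊃ q) ⊃ q) ⊃ p) ⊃ q) ⊃ q) ⊃ ¬p) ⊃ r) ⊃ s) ⊃ ¬q) ⊃ r) ⊃ ¬q) ⊃ q): min(1, 1 − 0.3 + 0.7) = 1
((((((((((((((q ⊃ ¬q) ⊃ q) ⊃ q) ⊃ p) ⊃ q) ⊃ q) ⊃ ¬p) ⊃ r) ⊃ s) ⊃ ¬q) ⊃ r) ⊃ ¬q) ⊃ q) ⊃ q): min(1, 1 − 1 + 0.7) = 0.7
(((((((((((((((q ⊃ ¬q) ⊃ q) ⊃ q) ⊃ p) ⊃ q) ⊃ q) ⊃ ¬p) ⊃ r) ⊃ s) ⊃ ¬q) ⊃ r) ⊃ ¬q) ⊃ q) ⊃ q) ⊃ s): min(1, 1 − 0.7 + 0.6) = 0.9
((((((((((((((((q ⊃ ¬q) ⊃ q) ⊃ q) ⊃ p) ⊃ q) ⊃ q) ⊃ ¬p) ⊃ r) ⊃ s) ⊃ ¬q) ⊃ r) ⊃ ¬q) ⊃ q) ⊃ q) ⊃ s) ⊃ r): min(1, 1 − 0.9 + 0.3) = 0.4
(((((((((((((((((q ⊃ ¬q) ⊃ q) ⊃ q) ⊃ p) ⊃ q) ⊃ q) ⊃ ¬p) ⊃ r) ⊃ s) ⊃ ¬q) ⊃ r) ⊃ ¬q) ⊃ q) ⊃ q) ⊃ s) ⊃ r) ⊃ s): min(1, 1 − 0.4 + 0.6) = 1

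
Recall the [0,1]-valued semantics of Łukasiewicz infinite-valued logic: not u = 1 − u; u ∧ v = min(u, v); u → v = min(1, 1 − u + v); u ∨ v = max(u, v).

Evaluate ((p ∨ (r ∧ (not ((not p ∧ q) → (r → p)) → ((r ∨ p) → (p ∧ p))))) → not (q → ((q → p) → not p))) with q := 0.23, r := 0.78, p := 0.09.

not p: Łukasiewicz ¬ gives 1 − 0.09 = 0.91
(not p ∧ q) = min(0.91, 0.23) = 0.23
(r → p): min(1, 1 − 0.78 + 0.09) = 0.31
((not p ∧ q) → (r → p)): min(1, 1 − 0.23 + 0.31) = 1
not ((not p ∧ q) → (r → p)): Łukasiewicz ¬ gives 1 − 1 = 0
(r ∨ p) = max(0.78, 0.09) = 0.78
(p ∧ p) = min(0.09, 0.09) = 0.09
((r ∨ p) → (p ∧ p)): min(1, 1 − 0.78 + 0.09) = 0.31
(not ((not p ∧ q) → (r → p)) → ((r ∨ p) → (p ∧ p))): min(1, 1 − 0 + 0.31) = 1
(r ∧ (not ((not p ∧ q) → (r → p)) → ((r ∨ p) → (p ∧ p)))) = min(0.78, 1) = 0.78
(p ∨ (r ∧ (not ((not p ∧ q) → (r → p)) → ((r ∨ p) → (p ∧ p))))) = max(0.09, 0.78) = 0.78
(q → p): min(1, 1 − 0.23 + 0.09) = 0.86
not p: Łukasiewicz ¬ gives 1 − 0.09 = 0.91
((q → p) → not p): min(1, 1 − 0.86 + 0.91) = 1
(q → ((q → p) → not p)): min(1, 1 − 0.23 + 1) = 1
not (q → ((q → p) → not p)): Łukasiewicz ¬ gives 1 − 1 = 0
((p ∨ (r ∧ (not ((not p ∧ q) → (r → p)) → ((r ∨ p) → (p ∧ p))))) → not (q → ((q → p) → not p))): min(1, 1 − 0.78 + 0) = 0.22

0.22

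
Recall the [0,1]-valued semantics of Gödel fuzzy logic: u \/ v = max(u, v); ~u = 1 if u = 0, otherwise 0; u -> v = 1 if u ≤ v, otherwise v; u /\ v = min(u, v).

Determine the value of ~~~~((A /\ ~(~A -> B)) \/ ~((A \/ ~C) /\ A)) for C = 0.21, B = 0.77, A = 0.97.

~A: Gödel ¬ of 0.97 = 0 (operand ≠ 0)
(~A -> B): 0 ≤ 0.77, so result = 1
~(~A -> B): Gödel ¬ of 1 = 0 (operand ≠ 0)
(A /\ ~(~A -> B)) = min(0.97, 0) = 0
~C: Gödel ¬ of 0.21 = 0 (operand ≠ 0)
(A \/ ~C) = max(0.97, 0) = 0.97
((A \/ ~C) /\ A) = min(0.97, 0.97) = 0.97
~((A \/ ~C) /\ A): Gödel ¬ of 0.97 = 0 (operand ≠ 0)
((A /\ ~(~A -> B)) \/ ~((A \/ ~C) /\ A)) = max(0, 0) = 0
~((A /\ ~(~A -> B)) \/ ~((A \/ ~C) /\ A)): Gödel ¬ of 0 = 1 (operand is 0)
~~((A /\ ~(~A -> B)) \/ ~((A \/ ~C) /\ A)): Gödel ¬ of 1 = 0 (operand ≠ 0)
~~~((A /\ ~(~A -> B)) \/ ~((A \/ ~C) /\ A)): Gödel ¬ of 0 = 1 (operand is 0)
~~~~((A /\ ~(~A -> B)) \/ ~((A \/ ~C) /\ A)): Gödel ¬ of 1 = 0 (operand ≠ 0)

0.00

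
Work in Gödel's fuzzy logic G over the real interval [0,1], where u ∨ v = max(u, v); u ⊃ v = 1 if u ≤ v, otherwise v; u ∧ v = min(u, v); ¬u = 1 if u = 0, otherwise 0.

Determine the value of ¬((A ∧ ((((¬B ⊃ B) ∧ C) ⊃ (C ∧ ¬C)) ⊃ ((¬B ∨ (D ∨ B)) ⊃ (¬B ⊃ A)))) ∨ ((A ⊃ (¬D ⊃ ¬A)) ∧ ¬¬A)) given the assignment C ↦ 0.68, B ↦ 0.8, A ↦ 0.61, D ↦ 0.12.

¬B: Gödel ¬ of 0.8 = 0 (operand ≠ 0)
(¬B ⊃ B): 0 ≤ 0.8, so result = 1
((¬B ⊃ B) ∧ C) = min(1, 0.68) = 0.68
¬C: Gödel ¬ of 0.68 = 0 (operand ≠ 0)
(C ∧ ¬C) = min(0.68, 0) = 0
(((¬B ⊃ B) ∧ C) ⊃ (C ∧ ¬C)): 0.68 > 0, so result = 0
¬B: Gödel ¬ of 0.8 = 0 (operand ≠ 0)
(D ∨ B) = max(0.12, 0.8) = 0.8
(¬B ∨ (D ∨ B)) = max(0, 0.8) = 0.8
¬B: Gödel ¬ of 0.8 = 0 (operand ≠ 0)
(¬B ⊃ A): 0 ≤ 0.61, so result = 1
((¬B ∨ (D ∨ B)) ⊃ (¬B ⊃ A)): 0.8 ≤ 1, so result = 1
((((¬B ⊃ B) ∧ C) ⊃ (C ∧ ¬C)) ⊃ ((¬B ∨ (D ∨ B)) ⊃ (¬B ⊃ A))): 0 ≤ 1, so result = 1
(A ∧ ((((¬B ⊃ B) ∧ C) ⊃ (C ∧ ¬C)) ⊃ ((¬B ∨ (D ∨ B)) ⊃ (¬B ⊃ A)))) = min(0.61, 1) = 0.61
¬D: Gödel ¬ of 0.12 = 0 (operand ≠ 0)
¬A: Gödel ¬ of 0.61 = 0 (operand ≠ 0)
(¬D ⊃ ¬A): 0 ≤ 0, so result = 1
(A ⊃ (¬D ⊃ ¬A)): 0.61 ≤ 1, so result = 1
¬A: Gödel ¬ of 0.61 = 0 (operand ≠ 0)
¬¬A: Gödel ¬ of 0 = 1 (operand is 0)
((A ⊃ (¬D ⊃ ¬A)) ∧ ¬¬A) = min(1, 1) = 1
((A ∧ ((((¬B ⊃ B) ∧ C) ⊃ (C ∧ ¬C)) ⊃ ((¬B ∨ (D ∨ B)) ⊃ (¬B ⊃ A)))) ∨ ((A ⊃ (¬D ⊃ ¬A)) ∧ ¬¬A)) = max(0.61, 1) = 1
¬((A ∧ ((((¬B ⊃ B) ∧ C) ⊃ (C ∧ ¬C)) ⊃ ((¬B ∨ (D ∨ B)) ⊃ (¬B ⊃ A)))) ∨ ((A ⊃ (¬D ⊃ ¬A)) ∧ ¬¬A)): Gödel ¬ of 1 = 0 (operand ≠ 0)

0.00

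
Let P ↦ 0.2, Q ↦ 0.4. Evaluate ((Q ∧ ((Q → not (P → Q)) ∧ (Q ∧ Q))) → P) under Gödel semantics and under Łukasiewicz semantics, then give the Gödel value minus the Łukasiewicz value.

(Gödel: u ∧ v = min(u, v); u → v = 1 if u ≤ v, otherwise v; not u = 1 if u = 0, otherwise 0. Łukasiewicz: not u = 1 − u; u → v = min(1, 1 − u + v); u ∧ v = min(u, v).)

Gödel evaluation:
  (P → Q): 0.2 ≤ 0.4, so result = 1
  not (P → Q): Gödel ¬ of 1 = 0 (operand ≠ 0)
  (Q → not (P → Q)): 0.4 > 0, so result = 0
  (Q ∧ Q) = min(0.4, 0.4) = 0.4
  ((Q → not (P → Q)) ∧ (Q ∧ Q)) = min(0, 0.4) = 0
  (Q ∧ ((Q → not (P → Q)) ∧ (Q ∧ Q))) = min(0.4, 0) = 0
  ((Q ∧ ((Q → not (P → Q)) ∧ (Q ∧ Q))) → P): 0 ≤ 0.2, so result = 1
  Gödel value = 1
Łukasiewicz evaluation:
  (P → Q): min(1, 1 − 0.2 + 0.4) = 1
  not (P → Q): Łukasiewicz ¬ gives 1 − 1 = 0
  (Q → not (P → Q)): min(1, 1 − 0.4 + 0) = 0.6
  (Q ∧ Q) = min(0.4, 0.4) = 0.4
  ((Q → not (P → Q)) ∧ (Q ∧ Q)) = min(0.6, 0.4) = 0.4
  (Q ∧ ((Q → not (P → Q)) ∧ (Q ∧ Q))) = min(0.4, 0.4) = 0.4
  ((Q ∧ ((Q → not (P → Q)) ∧ (Q ∧ Q))) → P): min(1, 1 − 0.4 + 0.2) = 0.8
  Łukasiewicz value = 0.8
Difference: 1 − 0.8 = 0.20

0.20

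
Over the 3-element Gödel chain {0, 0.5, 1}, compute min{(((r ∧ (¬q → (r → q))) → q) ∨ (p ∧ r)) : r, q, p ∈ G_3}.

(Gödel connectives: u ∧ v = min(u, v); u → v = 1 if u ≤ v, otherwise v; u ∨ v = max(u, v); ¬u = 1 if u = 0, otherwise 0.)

The minimum is attained at r = 1, q = 0.5, p = 0:
  ¬q: Gödel ¬ of 0.5 = 0 (operand ≠ 0)
  (r → q): 1 > 0.5, so result = 0.5
  (¬q → (r → q)): 0 ≤ 0.5, so result = 1
  (r ∧ (¬q → (r → q))) = min(1, 1) = 1
  ((r ∧ (¬q → (r → q))) → q): 1 > 0.5, so result = 0.5
  (p ∧ r) = min(0, 1) = 0
  (((r ∧ (¬q → (r → q))) → q) ∨ (p ∧ r)) = max(0.5, 0) = 0.5
Checking all 27 assignments confirms none give a value below 0.50.

0.50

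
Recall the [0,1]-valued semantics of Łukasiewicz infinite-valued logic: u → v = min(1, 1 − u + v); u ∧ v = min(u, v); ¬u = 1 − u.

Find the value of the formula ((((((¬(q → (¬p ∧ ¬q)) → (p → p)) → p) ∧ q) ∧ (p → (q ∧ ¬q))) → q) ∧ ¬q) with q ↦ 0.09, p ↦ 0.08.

0.91

¬p: Łukasiewicz ¬ gives 1 − 0.08 = 0.92
¬q: Łukasiewicz ¬ gives 1 − 0.09 = 0.91
(¬p ∧ ¬q) = min(0.92, 0.91) = 0.91
(q → (¬p ∧ ¬q)): min(1, 1 − 0.09 + 0.91) = 1
¬(q → (¬p ∧ ¬q)): Łukasiewicz ¬ gives 1 − 1 = 0
(p → p): min(1, 1 − 0.08 + 0.08) = 1
(¬(q → (¬p ∧ ¬q)) → (p → p)): min(1, 1 − 0 + 1) = 1
((¬(q → (¬p ∧ ¬q)) → (p → p)) → p): min(1, 1 − 1 + 0.08) = 0.08
(((¬(q → (¬p ∧ ¬q)) → (p → p)) → p) ∧ q) = min(0.08, 0.09) = 0.08
¬q: Łukasiewicz ¬ gives 1 − 0.09 = 0.91
(q ∧ ¬q) = min(0.09, 0.91) = 0.09
(p → (q ∧ ¬q)): min(1, 1 − 0.08 + 0.09) = 1
((((¬(q → (¬p ∧ ¬q)) → (p → p)) → p) ∧ q) ∧ (p → (q ∧ ¬q))) = min(0.08, 1) = 0.08
(((((¬(q → (¬p ∧ ¬q)) → (p → p)) → p) ∧ q) ∧ (p → (q ∧ ¬q))) → q): min(1, 1 − 0.08 + 0.09) = 1
¬q: Łukasiewicz ¬ gives 1 − 0.09 = 0.91
((((((¬(q → (¬p ∧ ¬q)) → (p → p)) → p) ∧ q) ∧ (p → (q ∧ ¬q))) → q) ∧ ¬q) = min(1, 0.91) = 0.91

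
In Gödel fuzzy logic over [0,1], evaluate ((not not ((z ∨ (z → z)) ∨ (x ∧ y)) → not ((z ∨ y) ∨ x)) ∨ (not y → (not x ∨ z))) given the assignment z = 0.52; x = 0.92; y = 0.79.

(z → z): 0.52 ≤ 0.52, so result = 1
(z ∨ (z → z)) = max(0.52, 1) = 1
(x ∧ y) = min(0.92, 0.79) = 0.79
((z ∨ (z → z)) ∨ (x ∧ y)) = max(1, 0.79) = 1
not ((z ∨ (z → z)) ∨ (x ∧ y)): Gödel ¬ of 1 = 0 (operand ≠ 0)
not not ((z ∨ (z → z)) ∨ (x ∧ y)): Gödel ¬ of 0 = 1 (operand is 0)
(z ∨ y) = max(0.52, 0.79) = 0.79
((z ∨ y) ∨ x) = max(0.79, 0.92) = 0.92
not ((z ∨ y) ∨ x): Gödel ¬ of 0.92 = 0 (operand ≠ 0)
(not not ((z ∨ (z → z)) ∨ (x ∧ y)) → not ((z ∨ y) ∨ x)): 1 > 0, so result = 0
not y: Gödel ¬ of 0.79 = 0 (operand ≠ 0)
not x: Gödel ¬ of 0.92 = 0 (operand ≠ 0)
(not x ∨ z) = max(0, 0.52) = 0.52
(not y → (not x ∨ z)): 0 ≤ 0.52, so result = 1
((not not ((z ∨ (z → z)) ∨ (x ∧ y)) → not ((z ∨ y) ∨ x)) ∨ (not y → (not x ∨ z))) = max(0, 1) = 1

1.00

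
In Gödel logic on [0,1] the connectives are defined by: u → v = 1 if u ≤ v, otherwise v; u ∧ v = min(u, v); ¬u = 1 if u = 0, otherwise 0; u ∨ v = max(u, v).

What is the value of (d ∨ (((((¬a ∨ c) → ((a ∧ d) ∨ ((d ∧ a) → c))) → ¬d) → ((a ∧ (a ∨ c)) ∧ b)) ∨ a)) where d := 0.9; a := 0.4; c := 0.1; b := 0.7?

1.00

¬a: Gödel ¬ of 0.4 = 0 (operand ≠ 0)
(¬a ∨ c) = max(0, 0.1) = 0.1
(a ∧ d) = min(0.4, 0.9) = 0.4
(d ∧ a) = min(0.9, 0.4) = 0.4
((d ∧ a) → c): 0.4 > 0.1, so result = 0.1
((a ∧ d) ∨ ((d ∧ a) → c)) = max(0.4, 0.1) = 0.4
((¬a ∨ c) → ((a ∧ d) ∨ ((d ∧ a) → c))): 0.1 ≤ 0.4, so result = 1
¬d: Gödel ¬ of 0.9 = 0 (operand ≠ 0)
(((¬a ∨ c) → ((a ∧ d) ∨ ((d ∧ a) → c))) → ¬d): 1 > 0, so result = 0
(a ∨ c) = max(0.4, 0.1) = 0.4
(a ∧ (a ∨ c)) = min(0.4, 0.4) = 0.4
((a ∧ (a ∨ c)) ∧ b) = min(0.4, 0.7) = 0.4
((((¬a ∨ c) → ((a ∧ d) ∨ ((d ∧ a) → c))) → ¬d) → ((a ∧ (a ∨ c)) ∧ b)): 0 ≤ 0.4, so result = 1
(((((¬a ∨ c) → ((a ∧ d) ∨ ((d ∧ a) → c))) → ¬d) → ((a ∧ (a ∨ c)) ∧ b)) ∨ a) = max(1, 0.4) = 1
(d ∨ (((((¬a ∨ c) → ((a ∧ d) ∨ ((d ∧ a) → c))) → ¬d) → ((a ∧ (a ∨ c)) ∧ b)) ∨ a)) = max(0.9, 1) = 1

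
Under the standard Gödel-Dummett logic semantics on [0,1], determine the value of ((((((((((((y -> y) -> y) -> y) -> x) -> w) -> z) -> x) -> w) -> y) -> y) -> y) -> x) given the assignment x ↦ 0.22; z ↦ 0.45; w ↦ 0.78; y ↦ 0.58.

(y -> y): 0.58 ≤ 0.58, so result = 1
((y -> y) -> y): 1 > 0.58, so result = 0.58
(((y -> y) -> y) -> y): 0.58 ≤ 0.58, so result = 1
((((y -> y) -> y) -> y) -> x): 1 > 0.22, so result = 0.22
(((((y -> y) -> y) -> y) -> x) -> w): 0.22 ≤ 0.78, so result = 1
((((((y -> y) -> y) -> y) -> x) -> w) -> z): 1 > 0.45, so result = 0.45
(((((((y -> y) -> y) -> y) -> x) -> w) -> z) -> x): 0.45 > 0.22, so result = 0.22
((((((((y -> y) -> y) -> y) -> x) -> w) -> z) -> x) -> w): 0.22 ≤ 0.78, so result = 1
(((((((((y -> y) -> y) -> y) -> x) -> w) -> z) -> x) -> w) -> y): 1 > 0.58, so result = 0.58
((((((((((y -> y) -> y) -> y) -> x) -> w) -> z) -> x) -> w) -> y) -> y): 0.58 ≤ 0.58, so result = 1
(((((((((((y -> y) -> y) -> y) -> x) -> w) -> z) -> x) -> w) -> y) -> y) -> y): 1 > 0.58, so result = 0.58
((((((((((((y -> y) -> y) -> y) -> x) -> w) -> z) -> x) -> w) -> y) -> y) -> y) -> x): 0.58 > 0.22, so result = 0.22

0.22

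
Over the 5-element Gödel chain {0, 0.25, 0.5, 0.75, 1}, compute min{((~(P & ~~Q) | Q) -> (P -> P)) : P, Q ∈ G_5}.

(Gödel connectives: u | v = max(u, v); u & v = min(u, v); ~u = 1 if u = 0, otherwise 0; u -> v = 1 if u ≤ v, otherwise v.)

1.00

Every assignment gives 1. For instance at P = 0, Q = 0:
  ~Q: Gödel ¬ of 0 = 1 (operand is 0)
  ~~Q: Gödel ¬ of 1 = 0 (operand ≠ 0)
  (P & ~~Q) = min(0, 0) = 0
  ~(P & ~~Q): Gödel ¬ of 0 = 1 (operand is 0)
  (~(P & ~~Q) | Q) = max(1, 0) = 1
  (P -> P): 0 ≤ 0, so result = 1
  ((~(P & ~~Q) | Q) -> (P -> P)): 1 ≤ 1, so result = 1
All 25 assignments give value 1 — the formula is a G_5-tautology.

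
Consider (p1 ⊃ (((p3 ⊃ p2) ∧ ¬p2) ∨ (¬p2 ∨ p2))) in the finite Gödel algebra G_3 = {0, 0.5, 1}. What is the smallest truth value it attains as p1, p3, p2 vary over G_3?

The minimum is attained at p1 = 1, p3 = 0, p2 = 0.5:
  (p3 ⊃ p2): 0 ≤ 0.5, so result = 1
  ¬p2: Gödel ¬ of 0.5 = 0 (operand ≠ 0)
  ((p3 ⊃ p2) ∧ ¬p2) = min(1, 0) = 0
  ¬p2: Gödel ¬ of 0.5 = 0 (operand ≠ 0)
  (¬p2 ∨ p2) = max(0, 0.5) = 0.5
  (((p3 ⊃ p2) ∧ ¬p2) ∨ (¬p2 ∨ p2)) = max(0, 0.5) = 0.5
  (p1 ⊃ (((p3 ⊃ p2) ∧ ¬p2) ∨ (¬p2 ∨ p2))): 1 > 0.5, so result = 0.5
Checking all 27 assignments confirms none give a value below 0.50.

0.50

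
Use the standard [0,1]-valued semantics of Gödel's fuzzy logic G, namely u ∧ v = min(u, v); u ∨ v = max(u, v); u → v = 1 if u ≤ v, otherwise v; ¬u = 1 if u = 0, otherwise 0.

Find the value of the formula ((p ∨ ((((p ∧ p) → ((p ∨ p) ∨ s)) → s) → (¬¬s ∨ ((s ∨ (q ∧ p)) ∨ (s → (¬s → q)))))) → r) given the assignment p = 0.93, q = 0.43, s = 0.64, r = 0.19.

(p ∧ p) = min(0.93, 0.93) = 0.93
(p ∨ p) = max(0.93, 0.93) = 0.93
((p ∨ p) ∨ s) = max(0.93, 0.64) = 0.93
((p ∧ p) → ((p ∨ p) ∨ s)): 0.93 ≤ 0.93, so result = 1
(((p ∧ p) → ((p ∨ p) ∨ s)) → s): 1 > 0.64, so result = 0.64
¬s: Gödel ¬ of 0.64 = 0 (operand ≠ 0)
¬¬s: Gödel ¬ of 0 = 1 (operand is 0)
(q ∧ p) = min(0.43, 0.93) = 0.43
(s ∨ (q ∧ p)) = max(0.64, 0.43) = 0.64
¬s: Gödel ¬ of 0.64 = 0 (operand ≠ 0)
(¬s → q): 0 ≤ 0.43, so result = 1
(s → (¬s → q)): 0.64 ≤ 1, so result = 1
((s ∨ (q ∧ p)) ∨ (s → (¬s → q))) = max(0.64, 1) = 1
(¬¬s ∨ ((s ∨ (q ∧ p)) ∨ (s → (¬s → q)))) = max(1, 1) = 1
((((p ∧ p) → ((p ∨ p) ∨ s)) → s) → (¬¬s ∨ ((s ∨ (q ∧ p)) ∨ (s → (¬s → q))))): 0.64 ≤ 1, so result = 1
(p ∨ ((((p ∧ p) → ((p ∨ p) ∨ s)) → s) → (¬¬s ∨ ((s ∨ (q ∧ p)) ∨ (s → (¬s → q)))))) = max(0.93, 1) = 1
((p ∨ ((((p ∧ p) → ((p ∨ p) ∨ s)) → s) → (¬¬s ∨ ((s ∨ (q ∧ p)) ∨ (s → (¬s → q)))))) → r): 1 > 0.19, so result = 0.19

0.19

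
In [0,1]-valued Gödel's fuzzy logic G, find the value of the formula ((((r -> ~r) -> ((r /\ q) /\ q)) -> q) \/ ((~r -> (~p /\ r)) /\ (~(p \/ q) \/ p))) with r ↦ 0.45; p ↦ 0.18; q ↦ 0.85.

~r: Gödel ¬ of 0.45 = 0 (operand ≠ 0)
(r -> ~r): 0.45 > 0, so result = 0
(r /\ q) = min(0.45, 0.85) = 0.45
((r /\ q) /\ q) = min(0.45, 0.85) = 0.45
((r -> ~r) -> ((r /\ q) /\ q)): 0 ≤ 0.45, so result = 1
(((r -> ~r) -> ((r /\ q) /\ q)) -> q): 1 > 0.85, so result = 0.85
~r: Gödel ¬ of 0.45 = 0 (operand ≠ 0)
~p: Gödel ¬ of 0.18 = 0 (operand ≠ 0)
(~p /\ r) = min(0, 0.45) = 0
(~r -> (~p /\ r)): 0 ≤ 0, so result = 1
(p \/ q) = max(0.18, 0.85) = 0.85
~(p \/ q): Gödel ¬ of 0.85 = 0 (operand ≠ 0)
(~(p \/ q) \/ p) = max(0, 0.18) = 0.18
((~r -> (~p /\ r)) /\ (~(p \/ q) \/ p)) = min(1, 0.18) = 0.18
((((r -> ~r) -> ((r /\ q) /\ q)) -> q) \/ ((~r -> (~p /\ r)) /\ (~(p \/ q) \/ p))) = max(0.85, 0.18) = 0.85

0.85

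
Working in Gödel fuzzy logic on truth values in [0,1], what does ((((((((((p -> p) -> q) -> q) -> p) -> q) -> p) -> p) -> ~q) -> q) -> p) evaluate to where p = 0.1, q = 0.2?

0.10

(p -> p): 0.1 ≤ 0.1, so result = 1
((p -> p) -> q): 1 > 0.2, so result = 0.2
(((p -> p) -> q) -> q): 0.2 ≤ 0.2, so result = 1
((((p -> p) -> q) -> q) -> p): 1 > 0.1, so result = 0.1
(((((p -> p) -> q) -> q) -> p) -> q): 0.1 ≤ 0.2, so result = 1
((((((p -> p) -> q) -> q) -> p) -> q) -> p): 1 > 0.1, so result = 0.1
(((((((p -> p) -> q) -> q) -> p) -> q) -> p) -> p): 0.1 ≤ 0.1, so result = 1
~q: Gödel ¬ of 0.2 = 0 (operand ≠ 0)
((((((((p -> p) -> q) -> q) -> p) -> q) -> p) -> p) -> ~q): 1 > 0, so result = 0
(((((((((p -> p) -> q) -> q) -> p) -> q) -> p) -> p) -> ~q) -> q): 0 ≤ 0.2, so result = 1
((((((((((p -> p) -> q) -> q) -> p) -> q) -> p) -> p) -> ~q) -> q) -> p): 1 > 0.1, so result = 0.1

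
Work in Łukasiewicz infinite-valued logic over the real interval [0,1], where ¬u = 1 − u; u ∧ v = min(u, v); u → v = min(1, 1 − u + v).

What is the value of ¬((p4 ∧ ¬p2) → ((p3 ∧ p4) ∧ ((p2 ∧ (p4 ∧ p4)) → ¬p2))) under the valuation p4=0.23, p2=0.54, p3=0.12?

0.11

¬p2: Łukasiewicz ¬ gives 1 − 0.54 = 0.46
(p4 ∧ ¬p2) = min(0.23, 0.46) = 0.23
(p3 ∧ p4) = min(0.12, 0.23) = 0.12
(p4 ∧ p4) = min(0.23, 0.23) = 0.23
(p2 ∧ (p4 ∧ p4)) = min(0.54, 0.23) = 0.23
¬p2: Łukasiewicz ¬ gives 1 − 0.54 = 0.46
((p2 ∧ (p4 ∧ p4)) → ¬p2): min(1, 1 − 0.23 + 0.46) = 1
((p3 ∧ p4) ∧ ((p2 ∧ (p4 ∧ p4)) → ¬p2)) = min(0.12, 1) = 0.12
((p4 ∧ ¬p2) → ((p3 ∧ p4) ∧ ((p2 ∧ (p4 ∧ p4)) → ¬p2))): min(1, 1 − 0.23 + 0.12) = 0.89
¬((p4 ∧ ¬p2) → ((p3 ∧ p4) ∧ ((p2 ∧ (p4 ∧ p4)) → ¬p2))): Łukasiewicz ¬ gives 1 − 0.89 = 0.11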